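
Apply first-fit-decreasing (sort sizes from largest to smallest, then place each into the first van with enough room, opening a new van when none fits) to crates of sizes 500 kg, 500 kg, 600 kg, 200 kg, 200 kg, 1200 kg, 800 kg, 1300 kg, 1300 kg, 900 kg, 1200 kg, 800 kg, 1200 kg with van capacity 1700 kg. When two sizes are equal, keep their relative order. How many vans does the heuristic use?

7

Sorted descending: 1300, 1300, 1200, 1200, 1200, 900, 800, 800, 600, 500, 500, 200, 200.
  1300 → van 1 (new)  [load 1300/1700]
  1300 → van 2 (new)  [load 1300/1700]
  1200 → van 3 (new)  [load 1200/1700]
  1200 → van 4 (new)  [load 1200/1700]
  1200 → van 5 (new)  [load 1200/1700]
  900 → van 6 (new)  [load 900/1700]
  800 → van 6  [load 1700/1700]
  800 → van 7 (new)  [load 800/1700]
  600 → van 7  [load 1400/1700]
  500 → van 3  [load 1700/1700]
  500 → van 4  [load 1700/1700]
  200 → van 1  [load 1500/1700]
  200 → van 1  [load 1700/1700]
7 vans opened.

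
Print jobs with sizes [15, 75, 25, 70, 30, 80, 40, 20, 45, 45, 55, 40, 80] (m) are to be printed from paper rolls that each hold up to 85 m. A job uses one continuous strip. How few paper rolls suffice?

8

Total = 80 + 80 + 75 + 70 + 55 + 45 + 45 + 40 + 40 + 30 + 25 + 20 + 15 = 620 m.
Lower bound: ⌈620/85⌉ = 8 paper rolls.
A packing using 8 paper rolls:
  roll 1: 80 = 80
  roll 2: 80 = 80
  roll 3: 75 = 75
  roll 4: 70 + 15 = 85
  roll 5: 55 + 30 = 85
  roll 6: 45 + 40 = 85
  roll 7: 45 + 40 = 85
  roll 8: 25 + 20 = 45
This matches the lower bound, so 8 is optimal.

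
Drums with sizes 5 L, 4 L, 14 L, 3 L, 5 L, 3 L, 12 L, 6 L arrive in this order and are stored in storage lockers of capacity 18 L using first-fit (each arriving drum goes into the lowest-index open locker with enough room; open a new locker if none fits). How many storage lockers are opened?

3

  5 → locker 1 (new)  [load 5/18]
  4 → locker 1  [load 9/18]
  14 → locker 2 (new)  [load 14/18]
  3 → locker 1  [load 12/18]
  5 → locker 1  [load 17/18]
  3 → locker 2  [load 17/18]
  12 → locker 3 (new)  [load 12/18]
  6 → locker 3  [load 18/18]
3 storage lockers opened.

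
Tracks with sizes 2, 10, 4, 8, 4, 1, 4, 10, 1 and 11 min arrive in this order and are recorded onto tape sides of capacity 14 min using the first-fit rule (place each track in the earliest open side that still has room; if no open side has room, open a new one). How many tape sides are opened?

  2 → side 1 (new)  [load 2/14]
  10 → side 1  [load 12/14]
  4 → side 2 (new)  [load 4/14]
  8 → side 2  [load 12/14]
  4 → side 3 (new)  [load 4/14]
  1 → side 1  [load 13/14]
  4 → side 3  [load 8/14]
  10 → side 4 (new)  [load 10/14]
  1 → side 1  [load 14/14]
  11 → side 5 (new)  [load 11/14]
5 tape sides opened.

5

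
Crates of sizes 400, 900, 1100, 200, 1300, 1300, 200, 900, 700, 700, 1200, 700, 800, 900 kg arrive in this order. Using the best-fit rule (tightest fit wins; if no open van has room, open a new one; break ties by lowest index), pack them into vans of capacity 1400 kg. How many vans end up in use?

10

  400 → van 1 (new)  [load 400/1400]
  900 → van 1  [load 1300/1400]
  1100 → van 2 (new)  [load 1100/1400]
  200 → van 2  [load 1300/1400]
  1300 → van 3 (new)  [load 1300/1400]
  1300 → van 4 (new)  [load 1300/1400]
  200 → van 5 (new)  [load 200/1400]
  900 → van 5  [load 1100/1400]
  700 → van 6 (new)  [load 700/1400]
  700 → van 6  [load 1400/1400]
  1200 → van 7 (new)  [load 1200/1400]
  700 → van 8 (new)  [load 700/1400]
  800 → van 9 (new)  [load 800/1400]
  900 → van 10 (new)  [load 900/1400]
10 vans opened.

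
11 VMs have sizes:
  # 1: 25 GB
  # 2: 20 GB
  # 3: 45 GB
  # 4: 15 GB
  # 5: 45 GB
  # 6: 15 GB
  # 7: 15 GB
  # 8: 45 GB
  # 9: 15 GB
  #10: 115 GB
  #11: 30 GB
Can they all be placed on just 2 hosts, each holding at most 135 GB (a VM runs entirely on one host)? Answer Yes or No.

Total = 385 GB; ⌈385/135⌉ = 3.
At least 3 hosts are required, but only 2 are allowed.

No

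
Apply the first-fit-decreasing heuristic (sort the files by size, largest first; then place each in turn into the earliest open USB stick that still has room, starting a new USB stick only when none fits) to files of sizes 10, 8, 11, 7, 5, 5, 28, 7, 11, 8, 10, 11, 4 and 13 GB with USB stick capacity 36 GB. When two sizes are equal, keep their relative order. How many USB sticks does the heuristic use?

Sorted descending: 28, 13, 11, 11, 11, 10, 10, 8, 8, 7, 7, 5, 5, 4.
  28 → USB stick 1 (new)  [load 28/36]
  13 → USB stick 2 (new)  [load 13/36]
  11 → USB stick 2  [load 24/36]
  11 → USB stick 2  [load 35/36]
  11 → USB stick 3 (new)  [load 11/36]
  10 → USB stick 3  [load 21/36]
  10 → USB stick 3  [load 31/36]
  8 → USB stick 1  [load 36/36]
  8 → USB stick 4 (new)  [load 8/36]
  7 → USB stick 4  [load 15/36]
  7 → USB stick 4  [load 22/36]
  5 → USB stick 3  [load 36/36]
  5 → USB stick 4  [load 27/36]
  4 → USB stick 4  [load 31/36]
4 USB sticks opened.

4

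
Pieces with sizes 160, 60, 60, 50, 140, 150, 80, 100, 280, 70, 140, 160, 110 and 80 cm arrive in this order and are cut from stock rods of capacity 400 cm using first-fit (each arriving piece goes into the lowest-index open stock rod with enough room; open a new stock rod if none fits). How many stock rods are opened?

  160 → stock rod 1 (new)  [load 160/400]
  60 → stock rod 1  [load 220/400]
  60 → stock rod 1  [load 280/400]
  50 → stock rod 1  [load 330/400]
  140 → stock rod 2 (new)  [load 140/400]
  150 → stock rod 2  [load 290/400]
  80 → stock rod 2  [load 370/400]
  100 → stock rod 3 (new)  [load 100/400]
  280 → stock rod 3  [load 380/400]
  70 → stock rod 1  [load 400/400]
  140 → stock rod 4 (new)  [load 140/400]
  160 → stock rod 4  [load 300/400]
  110 → stock rod 5 (new)  [load 110/400]
  80 → stock rod 4  [load 380/400]
5 stock rods opened.

5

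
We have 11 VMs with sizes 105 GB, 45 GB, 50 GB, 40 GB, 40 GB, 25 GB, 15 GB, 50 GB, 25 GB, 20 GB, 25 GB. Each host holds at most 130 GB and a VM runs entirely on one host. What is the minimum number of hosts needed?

4

Total = 105 + 50 + 50 + 45 + 40 + 40 + 25 + 25 + 25 + 20 + 15 = 440 GB.
Lower bound: ⌈440/130⌉ = 4 hosts.
A packing using 4 hosts:
  host 1: 105 + 25 = 130
  host 2: 50 + 50 + 25 = 125
  host 3: 45 + 40 + 40 = 125
  host 4: 25 + 20 + 15 = 60
This matches the lower bound, so 4 is optimal.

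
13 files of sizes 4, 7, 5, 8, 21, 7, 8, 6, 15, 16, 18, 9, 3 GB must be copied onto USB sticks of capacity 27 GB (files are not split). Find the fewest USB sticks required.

Total = 21 + 18 + 16 + 15 + 9 + 8 + 8 + 7 + 7 + 6 + 5 + 4 + 3 = 127 GB.
Lower bound: ⌈127/27⌉ = 5 USB sticks.
A packing using 5 USB sticks:
  USB stick 1: 21 + 6 = 27
  USB stick 2: 18 + 9 = 27
  USB stick 3: 16 + 8 + 3 = 27
  USB stick 4: 15 + 8 + 4 = 27
  USB stick 5: 7 + 7 + 5 = 19
This matches the lower bound, so 5 is optimal.

5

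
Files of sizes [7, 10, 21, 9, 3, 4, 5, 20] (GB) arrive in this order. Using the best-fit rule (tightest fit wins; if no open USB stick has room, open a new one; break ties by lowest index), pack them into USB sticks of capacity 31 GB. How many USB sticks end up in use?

3

  7 → USB stick 1 (new)  [load 7/31]
  10 → USB stick 1  [load 17/31]
  21 → USB stick 2 (new)  [load 21/31]
  9 → USB stick 2  [load 30/31]
  3 → USB stick 1  [load 20/31]
  4 → USB stick 1  [load 24/31]
  5 → USB stick 1  [load 29/31]
  20 → USB stick 3 (new)  [load 20/31]
3 USB sticks opened.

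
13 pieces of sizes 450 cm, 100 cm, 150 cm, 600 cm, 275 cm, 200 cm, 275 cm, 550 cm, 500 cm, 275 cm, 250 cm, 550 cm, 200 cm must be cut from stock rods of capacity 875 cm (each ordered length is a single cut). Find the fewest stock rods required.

Total = 600 + 550 + 550 + 500 + 450 + 275 + 275 + 275 + 250 + 200 + 200 + 150 + 100 = 4375 cm.
Lower bound: ⌈4375/875⌉ = 5 stock rods.
A packing using 6 stock rods:
  stock rod 1: 600 + 275 = 875
  stock rod 2: 550 + 275 = 825
  stock rod 3: 550 + 275 = 825
  stock rod 4: 500 + 250 + 100 = 850
  stock rod 5: 450 + 200 + 200 = 850
  stock rod 6: 150 = 150
No arrangement into 5 stock rods stays within capacity, so 6 is optimal.

6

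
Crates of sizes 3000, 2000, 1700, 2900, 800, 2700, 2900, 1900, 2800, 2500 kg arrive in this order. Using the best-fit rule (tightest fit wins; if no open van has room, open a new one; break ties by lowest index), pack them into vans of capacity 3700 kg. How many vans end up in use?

  3000 → van 1 (new)  [load 3000/3700]
  2000 → van 2 (new)  [load 2000/3700]
  1700 → van 2  [load 3700/3700]
  2900 → van 3 (new)  [load 2900/3700]
  800 → van 3  [load 3700/3700]
  2700 → van 4 (new)  [load 2700/3700]
  2900 → van 5 (new)  [load 2900/3700]
  1900 → van 6 (new)  [load 1900/3700]
  2800 → van 7 (new)  [load 2800/3700]
  2500 → van 8 (new)  [load 2500/3700]
8 vans opened.

8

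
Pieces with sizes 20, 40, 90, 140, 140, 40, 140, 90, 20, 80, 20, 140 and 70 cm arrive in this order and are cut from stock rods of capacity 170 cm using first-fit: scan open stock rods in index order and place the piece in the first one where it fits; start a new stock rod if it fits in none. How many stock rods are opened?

7

  20 → stock rod 1 (new)  [load 20/170]
  40 → stock rod 1  [load 60/170]
  90 → stock rod 1  [load 150/170]
  140 → stock rod 2 (new)  [load 140/170]
  140 → stock rod 3 (new)  [load 140/170]
  40 → stock rod 4 (new)  [load 40/170]
  140 → stock rod 5 (new)  [load 140/170]
  90 → stock rod 4  [load 130/170]
  20 → stock rod 1  [load 170/170]
  80 → stock rod 6 (new)  [load 80/170]
  20 → stock rod 2  [load 160/170]
  140 → stock rod 7 (new)  [load 140/170]
  70 → stock rod 6  [load 150/170]
7 stock rods opened.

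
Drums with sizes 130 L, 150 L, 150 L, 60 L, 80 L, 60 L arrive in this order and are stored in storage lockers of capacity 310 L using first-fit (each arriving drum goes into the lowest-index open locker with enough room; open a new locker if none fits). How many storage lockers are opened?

  130 → locker 1 (new)  [load 130/310]
  150 → locker 1  [load 280/310]
  150 → locker 2 (new)  [load 150/310]
  60 → locker 2  [load 210/310]
  80 → locker 2  [load 290/310]
  60 → locker 3 (new)  [load 60/310]
3 storage lockers opened.

3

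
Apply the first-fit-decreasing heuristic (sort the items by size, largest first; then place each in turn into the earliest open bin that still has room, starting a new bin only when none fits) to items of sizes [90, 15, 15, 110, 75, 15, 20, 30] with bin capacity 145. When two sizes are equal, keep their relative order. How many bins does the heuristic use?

Sorted descending: 110, 90, 75, 30, 20, 15, 15, 15.
  110 → bin 1 (new)  [load 110/145]
  90 → bin 2 (new)  [load 90/145]
  75 → bin 3 (new)  [load 75/145]
  30 → bin 1  [load 140/145]
  20 → bin 2  [load 110/145]
  15 → bin 2  [load 125/145]
  15 → bin 2  [load 140/145]
  15 → bin 3  [load 90/145]
3 bins opened.

3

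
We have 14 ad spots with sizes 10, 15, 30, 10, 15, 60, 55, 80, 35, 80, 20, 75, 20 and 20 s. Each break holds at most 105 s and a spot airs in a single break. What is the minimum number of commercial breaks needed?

Total = 80 + 80 + 75 + 60 + 55 + 35 + 30 + 20 + 20 + 20 + 15 + 15 + 10 + 10 = 525 s.
Lower bound: ⌈525/105⌉ = 5 commercial breaks.
A packing using 6 commercial breaks:
  break 1: 80 + 20 = 100
  break 2: 80 + 20 = 100
  break 3: 75 + 30 = 105
  break 4: 60 + 35 + 10 = 105
  break 5: 55 + 20 + 15 + 15 = 105
  break 6: 10 = 10
No arrangement into 5 commercial breaks stays within capacity, so 6 is optimal.

6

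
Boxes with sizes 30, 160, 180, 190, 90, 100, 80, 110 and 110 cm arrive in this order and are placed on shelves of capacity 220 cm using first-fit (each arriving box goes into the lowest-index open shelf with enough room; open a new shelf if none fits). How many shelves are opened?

  30 → shelf 1 (new)  [load 30/220]
  160 → shelf 1  [load 190/220]
  180 → shelf 2 (new)  [load 180/220]
  190 → shelf 3 (new)  [load 190/220]
  90 → shelf 4 (new)  [load 90/220]
  100 → shelf 4  [load 190/220]
  80 → shelf 5 (new)  [load 80/220]
  110 → shelf 5  [load 190/220]
  110 → shelf 6 (new)  [load 110/220]
6 shelves opened.

6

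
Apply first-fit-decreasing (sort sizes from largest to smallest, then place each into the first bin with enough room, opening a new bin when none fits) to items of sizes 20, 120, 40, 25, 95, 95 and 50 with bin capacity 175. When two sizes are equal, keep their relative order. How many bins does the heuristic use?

Sorted descending: 120, 95, 95, 50, 40, 25, 20.
  120 → bin 1 (new)  [load 120/175]
  95 → bin 2 (new)  [load 95/175]
  95 → bin 3 (new)  [load 95/175]
  50 → bin 1  [load 170/175]
  40 → bin 2  [load 135/175]
  25 → bin 2  [load 160/175]
  20 → bin 3  [load 115/175]
3 bins opened.

3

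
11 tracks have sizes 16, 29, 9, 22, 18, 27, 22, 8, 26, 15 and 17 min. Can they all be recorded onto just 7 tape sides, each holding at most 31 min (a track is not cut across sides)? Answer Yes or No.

No

Total = 209 min; ⌈209/31⌉ = 7.
8 tracks each exceed half the capacity and cannot share a side, forcing at least 8 tape sides.
At least 8 tape sides are required, but only 7 are allowed.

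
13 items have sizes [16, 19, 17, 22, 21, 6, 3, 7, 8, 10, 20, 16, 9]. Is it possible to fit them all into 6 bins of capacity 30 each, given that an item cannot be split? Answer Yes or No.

No

Total = 174; ⌈174/30⌉ = 6.
7 items each exceed half the capacity and cannot share a bin, forcing at least 7 bins.
At least 7 bins are required, but only 6 are allowed.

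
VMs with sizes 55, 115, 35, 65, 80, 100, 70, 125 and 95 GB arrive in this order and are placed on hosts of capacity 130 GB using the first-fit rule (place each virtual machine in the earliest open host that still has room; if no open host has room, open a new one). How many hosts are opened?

  55 → host 1 (new)  [load 55/130]
  115 → host 2 (new)  [load 115/130]
  35 → host 1  [load 90/130]
  65 → host 3 (new)  [load 65/130]
  80 → host 4 (new)  [load 80/130]
  100 → host 5 (new)  [load 100/130]
  70 → host 6 (new)  [load 70/130]
  125 → host 7 (new)  [load 125/130]
  95 → host 8 (new)  [load 95/130]
8 hosts opened.

8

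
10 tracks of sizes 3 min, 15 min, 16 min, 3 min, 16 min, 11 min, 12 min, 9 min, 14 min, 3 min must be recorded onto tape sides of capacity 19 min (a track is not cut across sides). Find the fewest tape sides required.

Total = 16 + 16 + 15 + 14 + 12 + 11 + 9 + 3 + 3 + 3 = 102 min.
Lower bound: ⌈102/19⌉ = 6 tape sides.
A packing using 7 tape sides:
  side 1: 16 + 3 = 19
  side 2: 16 + 3 = 19
  side 3: 15 + 3 = 18
  side 4: 14 = 14
  side 5: 12 = 12
  side 6: 11 = 11
  side 7: 9 = 9
No arrangement into 6 tape sides stays within capacity, so 7 is optimal.

7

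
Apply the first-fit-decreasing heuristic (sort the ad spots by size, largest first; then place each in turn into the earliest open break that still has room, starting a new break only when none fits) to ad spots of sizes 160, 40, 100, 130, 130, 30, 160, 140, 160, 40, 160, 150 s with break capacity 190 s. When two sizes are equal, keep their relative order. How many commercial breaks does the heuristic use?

Sorted descending: 160, 160, 160, 160, 150, 140, 130, 130, 100, 40, 40, 30.
  160 → break 1 (new)  [load 160/190]
  160 → break 2 (new)  [load 160/190]
  160 → break 3 (new)  [load 160/190]
  160 → break 4 (new)  [load 160/190]
  150 → break 5 (new)  [load 150/190]
  140 → break 6 (new)  [load 140/190]
  130 → break 7 (new)  [load 130/190]
  130 → break 8 (new)  [load 130/190]
  100 → break 9 (new)  [load 100/190]
  40 → break 5  [load 190/190]
  40 → break 6  [load 180/190]
  30 → break 1  [load 190/190]
9 commercial breaks opened.

9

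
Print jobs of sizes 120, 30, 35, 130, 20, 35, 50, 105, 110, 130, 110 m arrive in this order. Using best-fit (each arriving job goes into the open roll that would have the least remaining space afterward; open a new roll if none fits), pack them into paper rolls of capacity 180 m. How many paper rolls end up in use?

7

  120 → roll 1 (new)  [load 120/180]
  30 → roll 1  [load 150/180]
  35 → roll 2 (new)  [load 35/180]
  130 → roll 2  [load 165/180]
  20 → roll 1  [load 170/180]
  35 → roll 3 (new)  [load 35/180]
  50 → roll 3  [load 85/180]
  105 → roll 4 (new)  [load 105/180]
  110 → roll 5 (new)  [load 110/180]
  130 → roll 6 (new)  [load 130/180]
  110 → roll 7 (new)  [load 110/180]
7 paper rolls opened.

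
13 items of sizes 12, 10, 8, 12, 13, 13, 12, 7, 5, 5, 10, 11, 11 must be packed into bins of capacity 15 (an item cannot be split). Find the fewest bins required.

10

Total = 13 + 13 + 12 + 12 + 12 + 11 + 11 + 10 + 10 + 8 + 7 + 5 + 5 = 129.
Lower bound: ⌈129/15⌉ = 9 bins.
Also, 10 items each exceed 15/2, and no two of those can share a bin, so at least 10 bins are needed.
A packing using 10 bins:
  bin 1: 13 = 13
  bin 2: 13 = 13
  bin 3: 12 = 12
  bin 4: 12 = 12
  bin 5: 12 = 12
  bin 6: 11 = 11
  bin 7: 11 = 11
  bin 8: 10 + 5 = 15
  bin 9: 10 + 5 = 15
  bin 10: 8 + 7 = 15
This matches the lower bound, so 10 is optimal.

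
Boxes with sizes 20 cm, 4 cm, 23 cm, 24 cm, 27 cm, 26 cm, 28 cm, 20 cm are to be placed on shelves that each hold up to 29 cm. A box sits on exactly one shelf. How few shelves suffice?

7

Total = 28 + 27 + 26 + 24 + 23 + 20 + 20 + 4 = 172 cm.
Lower bound: ⌈172/29⌉ = 6 shelves.
Also, 7 boxes each exceed 29/2 cm, and no two of those can share a shelf, so at least 7 shelves are needed.
A packing using 7 shelves:
  shelf 1: 28 = 28
  shelf 2: 27 = 27
  shelf 3: 26 = 26
  shelf 4: 24 + 4 = 28
  shelf 5: 23 = 23
  shelf 6: 20 = 20
  shelf 7: 20 = 20
This matches the lower bound, so 7 is optimal.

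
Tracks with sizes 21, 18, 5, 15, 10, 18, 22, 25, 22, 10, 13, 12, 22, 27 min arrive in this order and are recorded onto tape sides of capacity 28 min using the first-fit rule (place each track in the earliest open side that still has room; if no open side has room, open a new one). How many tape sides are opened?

10

  21 → side 1 (new)  [load 21/28]
  18 → side 2 (new)  [load 18/28]
  5 → side 1  [load 26/28]
  15 → side 3 (new)  [load 15/28]
  10 → side 2  [load 28/28]
  18 → side 4 (new)  [load 18/28]
  22 → side 5 (new)  [load 22/28]
  25 → side 6 (new)  [load 25/28]
  22 → side 7 (new)  [load 22/28]
  10 → side 3  [load 25/28]
  13 → side 8 (new)  [load 13/28]
  12 → side 8  [load 25/28]
  22 → side 9 (new)  [load 22/28]
  27 → side 10 (new)  [load 27/28]
10 tape sides opened.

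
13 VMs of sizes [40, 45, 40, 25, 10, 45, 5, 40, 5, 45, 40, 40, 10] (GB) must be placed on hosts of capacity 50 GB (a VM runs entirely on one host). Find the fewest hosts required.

Total = 45 + 45 + 45 + 40 + 40 + 40 + 40 + 40 + 25 + 10 + 10 + 5 + 5 = 390 GB.
Lower bound: ⌈390/50⌉ = 8 hosts.
A packing using 9 hosts:
  host 1: 45 + 5 = 50
  host 2: 45 + 5 = 50
  host 3: 45 = 45
  host 4: 40 + 10 = 50
  host 5: 40 + 10 = 50
  host 6: 40 = 40
  host 7: 40 = 40
  host 8: 40 = 40
  host 9: 25 = 25
No arrangement into 8 hosts stays within capacity, so 9 is optimal.

9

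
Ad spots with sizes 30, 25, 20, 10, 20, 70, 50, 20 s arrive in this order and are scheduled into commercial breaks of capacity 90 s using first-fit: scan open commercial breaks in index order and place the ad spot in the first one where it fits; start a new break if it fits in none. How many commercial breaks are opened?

  30 → break 1 (new)  [load 30/90]
  25 → break 1  [load 55/90]
  20 → break 1  [load 75/90]
  10 → break 1  [load 85/90]
  20 → break 2 (new)  [load 20/90]
  70 → break 2  [load 90/90]
  50 → break 3 (new)  [load 50/90]
  20 → break 3  [load 70/90]
3 commercial breaks opened.

3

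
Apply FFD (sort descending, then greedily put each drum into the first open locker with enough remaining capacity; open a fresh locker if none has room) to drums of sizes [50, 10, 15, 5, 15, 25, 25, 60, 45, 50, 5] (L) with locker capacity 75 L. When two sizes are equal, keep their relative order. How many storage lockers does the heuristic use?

Sorted descending: 60, 50, 50, 45, 25, 25, 15, 15, 10, 5, 5.
  60 → locker 1 (new)  [load 60/75]
  50 → locker 2 (new)  [load 50/75]
  50 → locker 3 (new)  [load 50/75]
  45 → locker 4 (new)  [load 45/75]
  25 → locker 2  [load 75/75]
  25 → locker 3  [load 75/75]
  15 → locker 1  [load 75/75]
  15 → locker 4  [load 60/75]
  10 → locker 4  [load 70/75]
  5 → locker 4  [load 75/75]
  5 → locker 5 (new)  [load 5/75]
5 storage lockers opened.

5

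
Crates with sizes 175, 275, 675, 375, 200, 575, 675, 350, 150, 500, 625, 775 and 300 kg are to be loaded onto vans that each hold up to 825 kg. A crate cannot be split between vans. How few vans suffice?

8

Total = 775 + 675 + 675 + 625 + 575 + 500 + 375 + 350 + 300 + 275 + 200 + 175 + 150 = 5650 kg.
Lower bound: ⌈5650/825⌉ = 7 vans.
A packing using 8 vans:
  van 1: 775 = 775
  van 2: 675 + 150 = 825
  van 3: 675 = 675
  van 4: 625 + 200 = 825
  van 5: 575 + 175 = 750
  van 6: 500 + 300 = 800
  van 7: 375 + 350 = 725
  van 8: 275 = 275
No arrangement into 7 vans stays within capacity, so 8 is optimal.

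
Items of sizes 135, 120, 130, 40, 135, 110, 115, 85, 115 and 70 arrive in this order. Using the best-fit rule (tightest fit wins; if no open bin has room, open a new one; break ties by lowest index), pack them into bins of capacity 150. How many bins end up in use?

9

  135 → bin 1 (new)  [load 135/150]
  120 → bin 2 (new)  [load 120/150]
  130 → bin 3 (new)  [load 130/150]
  40 → bin 4 (new)  [load 40/150]
  135 → bin 5 (new)  [load 135/150]
  110 → bin 4  [load 150/150]
  115 → bin 6 (new)  [load 115/150]
  85 → bin 7 (new)  [load 85/150]
  115 → bin 8 (new)  [load 115/150]
  70 → bin 9 (new)  [load 70/150]
9 bins opened.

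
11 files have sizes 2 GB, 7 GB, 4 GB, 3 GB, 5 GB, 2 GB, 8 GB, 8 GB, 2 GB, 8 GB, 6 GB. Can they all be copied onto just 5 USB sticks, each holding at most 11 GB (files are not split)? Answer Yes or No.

Total = 55 GB; ⌈55/11⌉ = 5.
The bound of 5 does not rule out 5, but exhaustive search shows no assignment into 5 USB sticks of capacity 11 GB exists — the minimum is 6.

No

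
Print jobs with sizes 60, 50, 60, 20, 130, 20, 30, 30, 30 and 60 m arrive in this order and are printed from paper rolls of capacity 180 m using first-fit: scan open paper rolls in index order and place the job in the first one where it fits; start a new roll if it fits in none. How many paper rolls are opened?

3

  60 → roll 1 (new)  [load 60/180]
  50 → roll 1  [load 110/180]
  60 → roll 1  [load 170/180]
  20 → roll 2 (new)  [load 20/180]
  130 → roll 2  [load 150/180]
  20 → roll 2  [load 170/180]
  30 → roll 3 (new)  [load 30/180]
  30 → roll 3  [load 60/180]
  30 → roll 3  [load 90/180]
  60 → roll 3  [load 150/180]
3 paper rolls opened.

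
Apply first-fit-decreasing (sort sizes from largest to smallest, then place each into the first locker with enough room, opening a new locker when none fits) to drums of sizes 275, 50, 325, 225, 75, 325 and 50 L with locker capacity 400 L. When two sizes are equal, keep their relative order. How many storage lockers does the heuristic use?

4

Sorted descending: 325, 325, 275, 225, 75, 50, 50.
  325 → locker 1 (new)  [load 325/400]
  325 → locker 2 (new)  [load 325/400]
  275 → locker 3 (new)  [load 275/400]
  225 → locker 4 (new)  [load 225/400]
  75 → locker 1  [load 400/400]
  50 → locker 2  [load 375/400]
  50 → locker 3  [load 325/400]
4 storage lockers opened.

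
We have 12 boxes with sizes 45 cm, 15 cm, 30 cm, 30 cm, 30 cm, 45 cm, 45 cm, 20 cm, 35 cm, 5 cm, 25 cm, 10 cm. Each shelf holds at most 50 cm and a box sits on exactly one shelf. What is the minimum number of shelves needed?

Total = 45 + 45 + 45 + 35 + 30 + 30 + 30 + 25 + 20 + 15 + 10 + 5 = 335 cm.
Lower bound: ⌈335/50⌉ = 7 shelves.
A packing using 8 shelves:
  shelf 1: 45 + 5 = 50
  shelf 2: 45 = 45
  shelf 3: 45 = 45
  shelf 4: 35 + 15 = 50
  shelf 5: 30 + 20 = 50
  shelf 6: 30 + 10 = 40
  shelf 7: 30 = 30
  shelf 8: 25 = 25
No arrangement into 7 shelves stays within capacity, so 8 is optimal.

8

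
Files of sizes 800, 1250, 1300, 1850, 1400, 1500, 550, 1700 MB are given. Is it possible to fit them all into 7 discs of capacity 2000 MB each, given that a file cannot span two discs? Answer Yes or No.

A valid assignment using 7 discs:
  disc 1: 1850 = 1850
  disc 2: 1700 = 1700
  disc 3: 1500 = 1500
  disc 4: 1400 + 550 = 1950
  disc 5: 1300 = 1300
  disc 6: 1250 = 1250
  disc 7: 800 = 800
Every load is within 2000 MB, so 7 discs suffice.

Yes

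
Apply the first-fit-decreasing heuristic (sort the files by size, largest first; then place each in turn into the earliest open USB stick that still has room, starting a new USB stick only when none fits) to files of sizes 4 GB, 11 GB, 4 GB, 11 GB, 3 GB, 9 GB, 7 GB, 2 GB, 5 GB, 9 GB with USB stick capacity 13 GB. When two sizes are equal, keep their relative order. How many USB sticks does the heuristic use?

6

Sorted descending: 11, 11, 9, 9, 7, 5, 4, 4, 3, 2.
  11 → USB stick 1 (new)  [load 11/13]
  11 → USB stick 2 (new)  [load 11/13]
  9 → USB stick 3 (new)  [load 9/13]
  9 → USB stick 4 (new)  [load 9/13]
  7 → USB stick 5 (new)  [load 7/13]
  5 → USB stick 5  [load 12/13]
  4 → USB stick 3  [load 13/13]
  4 → USB stick 4  [load 13/13]
  3 → USB stick 6 (new)  [load 3/13]
  2 → USB stick 1  [load 13/13]
6 USB sticks opened.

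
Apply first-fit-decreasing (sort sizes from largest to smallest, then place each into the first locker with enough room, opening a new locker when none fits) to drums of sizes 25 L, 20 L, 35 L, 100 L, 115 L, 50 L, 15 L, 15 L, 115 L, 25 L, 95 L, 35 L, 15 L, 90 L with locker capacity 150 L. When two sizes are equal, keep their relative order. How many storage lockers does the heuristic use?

Sorted descending: 115, 115, 100, 95, 90, 50, 35, 35, 25, 25, 20, 15, 15, 15.
  115 → locker 1 (new)  [load 115/150]
  115 → locker 2 (new)  [load 115/150]
  100 → locker 3 (new)  [load 100/150]
  95 → locker 4 (new)  [load 95/150]
  90 → locker 5 (new)  [load 90/150]
  50 → locker 3  [load 150/150]
  35 → locker 1  [load 150/150]
  35 → locker 2  [load 150/150]
  25 → locker 4  [load 120/150]
  25 → locker 4  [load 145/150]
  20 → locker 5  [load 110/150]
  15 → locker 5  [load 125/150]
  15 → locker 5  [load 140/150]
  15 → locker 6 (new)  [load 15/150]
6 storage lockers opened.

6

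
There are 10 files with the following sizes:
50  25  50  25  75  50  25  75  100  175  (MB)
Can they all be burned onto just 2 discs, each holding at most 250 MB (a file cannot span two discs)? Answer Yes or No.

Total = 650 MB; ⌈650/250⌉ = 3.
At least 3 discs are required, but only 2 are allowed.

No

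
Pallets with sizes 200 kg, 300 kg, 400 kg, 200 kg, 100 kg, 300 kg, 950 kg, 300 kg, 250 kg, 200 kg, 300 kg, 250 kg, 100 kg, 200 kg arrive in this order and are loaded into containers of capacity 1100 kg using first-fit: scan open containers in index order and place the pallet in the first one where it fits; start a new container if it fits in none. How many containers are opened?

  200 → container 1 (new)  [load 200/1100]
  300 → container 1  [load 500/1100]
  400 → container 1  [load 900/1100]
  200 → container 1  [load 1100/1100]
  100 → container 2 (new)  [load 100/1100]
  300 → container 2  [load 400/1100]
  950 → container 3 (new)  [load 950/1100]
  300 → container 2  [load 700/1100]
  250 → container 2  [load 950/1100]
  200 → container 4 (new)  [load 200/1100]
  300 → container 4  [load 500/1100]
  250 → container 4  [load 750/1100]
  100 → container 2  [load 1050/1100]
  200 → container 4  [load 950/1100]
4 containers opened.

4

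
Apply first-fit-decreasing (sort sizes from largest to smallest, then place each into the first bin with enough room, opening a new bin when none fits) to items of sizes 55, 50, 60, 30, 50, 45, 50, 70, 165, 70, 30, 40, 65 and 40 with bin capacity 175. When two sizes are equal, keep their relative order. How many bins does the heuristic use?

Sorted descending: 165, 70, 70, 65, 60, 55, 50, 50, 50, 45, 40, 40, 30, 30.
  165 → bin 1 (new)  [load 165/175]
  70 → bin 2 (new)  [load 70/175]
  70 → bin 2  [load 140/175]
  65 → bin 3 (new)  [load 65/175]
  60 → bin 3  [load 125/175]
  55 → bin 4 (new)  [load 55/175]
  50 → bin 3  [load 175/175]
  50 → bin 4  [load 105/175]
  50 → bin 4  [load 155/175]
  45 → bin 5 (new)  [load 45/175]
  40 → bin 5  [load 85/175]
  40 → bin 5  [load 125/175]
  30 → bin 2  [load 170/175]
  30 → bin 5  [load 155/175]
5 bins opened.

5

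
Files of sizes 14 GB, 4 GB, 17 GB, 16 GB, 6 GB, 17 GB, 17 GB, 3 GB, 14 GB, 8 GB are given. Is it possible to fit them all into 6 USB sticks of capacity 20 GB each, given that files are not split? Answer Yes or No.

No

Total = 116 GB; ⌈116/20⌉ = 6.
The bound of 6 does not rule out 6, but exhaustive search shows no assignment into 6 USB sticks of capacity 20 GB exists — the minimum is 7.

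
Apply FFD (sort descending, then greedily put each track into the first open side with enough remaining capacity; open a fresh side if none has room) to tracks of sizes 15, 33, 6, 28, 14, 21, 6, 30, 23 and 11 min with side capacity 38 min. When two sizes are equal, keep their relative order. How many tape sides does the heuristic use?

Sorted descending: 33, 30, 28, 23, 21, 15, 14, 11, 6, 6.
  33 → side 1 (new)  [load 33/38]
  30 → side 2 (new)  [load 30/38]
  28 → side 3 (new)  [load 28/38]
  23 → side 4 (new)  [load 23/38]
  21 → side 5 (new)  [load 21/38]
  15 → side 4  [load 38/38]
  14 → side 5  [load 35/38]
  11 → side 6 (new)  [load 11/38]
  6 → side 2  [load 36/38]
  6 → side 3  [load 34/38]
6 tape sides opened.

6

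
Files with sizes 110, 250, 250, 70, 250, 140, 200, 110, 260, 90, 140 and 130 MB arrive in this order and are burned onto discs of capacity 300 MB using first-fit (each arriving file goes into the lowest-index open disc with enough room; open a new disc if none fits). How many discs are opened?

8

  110 → disc 1 (new)  [load 110/300]
  250 → disc 2 (new)  [load 250/300]
  250 → disc 3 (new)  [load 250/300]
  70 → disc 1  [load 180/300]
  250 → disc 4 (new)  [load 250/300]
  140 → disc 5 (new)  [load 140/300]
  200 → disc 6 (new)  [load 200/300]
  110 → disc 1  [load 290/300]
  260 → disc 7 (new)  [load 260/300]
  90 → disc 5  [load 230/300]
  140 → disc 8 (new)  [load 140/300]
  130 → disc 8  [load 270/300]
8 discs opened.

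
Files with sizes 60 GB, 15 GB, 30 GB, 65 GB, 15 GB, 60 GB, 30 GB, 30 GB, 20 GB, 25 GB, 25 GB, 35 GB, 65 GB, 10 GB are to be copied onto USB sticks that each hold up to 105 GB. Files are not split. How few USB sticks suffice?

Total = 65 + 65 + 60 + 60 + 35 + 30 + 30 + 30 + 25 + 25 + 20 + 15 + 15 + 10 = 485 GB.
Lower bound: ⌈485/105⌉ = 5 USB sticks.
A packing using 5 USB sticks:
  USB stick 1: 65 + 35 = 100
  USB stick 2: 65 + 30 + 10 = 105
  USB stick 3: 60 + 30 + 15 = 105
  USB stick 4: 60 + 30 + 15 = 105
  USB stick 5: 25 + 25 + 20 = 70
This matches the lower bound, so 5 is optimal.

5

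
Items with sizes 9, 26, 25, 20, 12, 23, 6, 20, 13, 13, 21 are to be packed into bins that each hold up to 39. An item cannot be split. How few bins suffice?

6

Total = 26 + 25 + 23 + 21 + 20 + 20 + 13 + 13 + 12 + 9 + 6 = 188.
Lower bound: ⌈188/39⌉ = 5 bins.
Also, 6 items each exceed 39/2, and no two of those can share a bin, so at least 6 bins are needed.
A packing using 6 bins:
  bin 1: 26 + 13 = 39
  bin 2: 25 + 13 = 38
  bin 3: 23 + 12 = 35
  bin 4: 21 + 9 + 6 = 36
  bin 5: 20 = 20
  bin 6: 20 = 20
This matches the lower bound, so 6 is optimal.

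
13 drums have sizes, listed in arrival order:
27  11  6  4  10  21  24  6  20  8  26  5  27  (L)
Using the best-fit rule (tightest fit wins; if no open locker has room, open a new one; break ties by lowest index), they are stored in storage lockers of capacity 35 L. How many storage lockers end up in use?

7

  27 → locker 1 (new)  [load 27/35]
  11 → locker 2 (new)  [load 11/35]
  6 → locker 1  [load 33/35]
  4 → locker 2  [load 15/35]
  10 → locker 2  [load 25/35]
  21 → locker 3 (new)  [load 21/35]
  24 → locker 4 (new)  [load 24/35]
  6 → locker 2  [load 31/35]
  20 → locker 5 (new)  [load 20/35]
  8 → locker 4  [load 32/35]
  26 → locker 6 (new)  [load 26/35]
  5 → locker 6  [load 31/35]
  27 → locker 7 (new)  [load 27/35]
7 storage lockers opened.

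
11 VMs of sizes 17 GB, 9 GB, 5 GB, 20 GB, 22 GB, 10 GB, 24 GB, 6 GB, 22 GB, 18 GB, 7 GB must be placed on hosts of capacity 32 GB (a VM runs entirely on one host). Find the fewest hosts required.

Total = 24 + 22 + 22 + 20 + 18 + 17 + 10 + 9 + 7 + 6 + 5 = 160 GB.
Lower bound: ⌈160/32⌉ = 5 hosts.
Also, 6 VMs each exceed 16 GB, and no two of those can share a host, so at least 6 hosts are needed.
A packing using 6 hosts:
  host 1: 24 + 7 = 31
  host 2: 22 + 10 = 32
  host 3: 22 + 9 = 31
  host 4: 20 + 6 + 5 = 31
  host 5: 18 = 18
  host 6: 17 = 17
This matches the lower bound, so 6 is optimal.

6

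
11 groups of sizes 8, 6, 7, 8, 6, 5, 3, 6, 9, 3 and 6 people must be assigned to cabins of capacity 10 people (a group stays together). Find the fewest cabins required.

Total = 9 + 8 + 8 + 7 + 6 + 6 + 6 + 6 + 5 + 3 + 3 = 67 people.
Lower bound: ⌈67/10⌉ = 7 cabins.
Also, 8 groups each exceed 5 people, and no two of those can share a cabin, so at least 8 cabins are needed.
A packing using 9 cabins:
  cabin 1: 9 = 9
  cabin 2: 8 = 8
  cabin 3: 8 = 8
  cabin 4: 7 + 3 = 10
  cabin 5: 6 + 3 = 9
  cabin 6: 6 = 6
  cabin 7: 6 = 6
  cabin 8: 6 = 6
  cabin 9: 5 = 5
No arrangement into 8 cabins stays within capacity, so 9 is optimal.

9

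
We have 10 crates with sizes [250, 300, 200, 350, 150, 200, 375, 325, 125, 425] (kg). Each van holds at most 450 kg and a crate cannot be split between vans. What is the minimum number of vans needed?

Total = 425 + 375 + 350 + 325 + 300 + 250 + 200 + 200 + 150 + 125 = 2700 kg.
Lower bound: ⌈2700/450⌉ = 6 vans.
A packing using 7 vans:
  van 1: 425 = 425
  van 2: 375 = 375
  van 3: 350 = 350
  van 4: 325 + 125 = 450
  van 5: 300 + 150 = 450
  van 6: 250 + 200 = 450
  van 7: 200 = 200
No arrangement into 6 vans stays within capacity, so 7 is optimal.

7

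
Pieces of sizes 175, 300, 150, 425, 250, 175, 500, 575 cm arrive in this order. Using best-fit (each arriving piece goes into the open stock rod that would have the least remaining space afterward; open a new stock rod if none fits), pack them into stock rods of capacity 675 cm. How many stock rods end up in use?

4

  175 → stock rod 1 (new)  [load 175/675]
  300 → stock rod 1  [load 475/675]
  150 → stock rod 1  [load 625/675]
  425 → stock rod 2 (new)  [load 425/675]
  250 → stock rod 2  [load 675/675]
  175 → stock rod 3 (new)  [load 175/675]
  500 → stock rod 3  [load 675/675]
  575 → stock rod 4 (new)  [load 575/675]
4 stock rods opened.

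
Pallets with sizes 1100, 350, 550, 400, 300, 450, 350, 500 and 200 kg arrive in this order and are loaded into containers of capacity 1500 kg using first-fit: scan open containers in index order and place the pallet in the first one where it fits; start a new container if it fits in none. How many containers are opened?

  1100 → container 1 (new)  [load 1100/1500]
  350 → container 1  [load 1450/1500]
  550 → container 2 (new)  [load 550/1500]
  400 → container 2  [load 950/1500]
  300 → container 2  [load 1250/1500]
  450 → container 3 (new)  [load 450/1500]
  350 → container 3  [load 800/1500]
  500 → container 3  [load 1300/1500]
  200 → container 2  [load 1450/1500]
3 containers opened.

3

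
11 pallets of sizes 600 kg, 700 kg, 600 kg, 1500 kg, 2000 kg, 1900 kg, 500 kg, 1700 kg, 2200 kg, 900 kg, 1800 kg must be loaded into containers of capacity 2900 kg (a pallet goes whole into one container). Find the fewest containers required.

Total = 2200 + 2000 + 1900 + 1800 + 1700 + 1500 + 900 + 700 + 600 + 600 + 500 = 14400 kg.
Lower bound: ⌈14400/2900⌉ = 5 containers.
Also, 6 pallets each exceed 1450 kg, and no two of those can share a container, so at least 6 containers are needed.
A packing using 6 containers:
  container 1: 2200 + 700 = 2900
  container 2: 2000 + 900 = 2900
  container 3: 1900 + 600 = 2500
  container 4: 1800 + 600 + 500 = 2900
  container 5: 1700 = 1700
  container 6: 1500 = 1500
This matches the lower bound, so 6 is optimal.

6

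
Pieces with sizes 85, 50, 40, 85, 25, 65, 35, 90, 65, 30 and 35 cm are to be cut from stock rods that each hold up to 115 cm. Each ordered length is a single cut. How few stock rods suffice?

6

Total = 90 + 85 + 85 + 65 + 65 + 50 + 40 + 35 + 35 + 30 + 25 = 605 cm.
Lower bound: ⌈605/115⌉ = 6 stock rods.
A packing using 6 stock rods:
  stock rod 1: 90 + 25 = 115
  stock rod 2: 85 + 30 = 115
  stock rod 3: 85 = 85
  stock rod 4: 65 + 50 = 115
  stock rod 5: 65 + 40 = 105
  stock rod 6: 35 + 35 = 70
This matches the lower bound, so 6 is optimal.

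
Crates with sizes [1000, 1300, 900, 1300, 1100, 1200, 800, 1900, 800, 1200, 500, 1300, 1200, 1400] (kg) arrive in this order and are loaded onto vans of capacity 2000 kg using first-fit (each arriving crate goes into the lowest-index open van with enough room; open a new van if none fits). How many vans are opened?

10

  1000 → van 1 (new)  [load 1000/2000]
  1300 → van 2 (new)  [load 1300/2000]
  900 → van 1  [load 1900/2000]
  1300 → van 3 (new)  [load 1300/2000]
  1100 → van 4 (new)  [load 1100/2000]
  1200 → van 5 (new)  [load 1200/2000]
  800 → van 4  [load 1900/2000]
  1900 → van 6 (new)  [load 1900/2000]
  800 → van 5  [load 2000/2000]
  1200 → van 7 (new)  [load 1200/2000]
  500 → van 2  [load 1800/2000]
  1300 → van 8 (new)  [load 1300/2000]
  1200 → van 9 (new)  [load 1200/2000]
  1400 → van 10 (new)  [load 1400/2000]
10 vans opened.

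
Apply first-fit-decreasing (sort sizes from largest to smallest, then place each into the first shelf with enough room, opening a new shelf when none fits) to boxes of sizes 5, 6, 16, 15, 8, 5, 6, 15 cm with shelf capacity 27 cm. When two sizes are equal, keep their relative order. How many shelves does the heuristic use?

3

Sorted descending: 16, 15, 15, 8, 6, 6, 5, 5.
  16 → shelf 1 (new)  [load 16/27]
  15 → shelf 2 (new)  [load 15/27]
  15 → shelf 3 (new)  [load 15/27]
  8 → shelf 1  [load 24/27]
  6 → shelf 2  [load 21/27]
  6 → shelf 2  [load 27/27]
  5 → shelf 3  [load 20/27]
  5 → shelf 3  [load 25/27]
3 shelves opened.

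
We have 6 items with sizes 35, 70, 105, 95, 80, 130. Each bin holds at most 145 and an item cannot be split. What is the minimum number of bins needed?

5

Total = 130 + 105 + 95 + 80 + 70 + 35 = 515.
Lower bound: ⌈515/145⌉ = 4 bins.
A packing using 5 bins:
  bin 1: 130 = 130
  bin 2: 105 + 35 = 140
  bin 3: 95 = 95
  bin 4: 80 = 80
  bin 5: 70 = 70
No arrangement into 4 bins stays within capacity, so 5 is optimal.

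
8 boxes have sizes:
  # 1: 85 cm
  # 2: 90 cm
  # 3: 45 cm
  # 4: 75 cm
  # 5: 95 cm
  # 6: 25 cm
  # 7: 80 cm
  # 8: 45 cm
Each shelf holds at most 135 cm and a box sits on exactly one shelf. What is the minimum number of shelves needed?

Total = 95 + 90 + 85 + 80 + 75 + 45 + 45 + 25 = 540 cm.
Lower bound: ⌈540/135⌉ = 4 shelves.
Also, 5 boxes each exceed 135/2 cm, and no two of those can share a shelf, so at least 5 shelves are needed.
A packing using 5 shelves:
  shelf 1: 95 + 25 = 120
  shelf 2: 90 + 45 = 135
  shelf 3: 85 + 45 = 130
  shelf 4: 80 = 80
  shelf 5: 75 = 75
This matches the lower bound, so 5 is optimal.

5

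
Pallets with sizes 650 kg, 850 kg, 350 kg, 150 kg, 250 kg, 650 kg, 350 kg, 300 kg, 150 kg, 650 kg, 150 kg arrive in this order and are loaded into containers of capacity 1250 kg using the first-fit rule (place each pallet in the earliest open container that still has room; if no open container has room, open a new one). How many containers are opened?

  650 → container 1 (new)  [load 650/1250]
  850 → container 2 (new)  [load 850/1250]
  350 → container 1  [load 1000/1250]
  150 → container 1  [load 1150/1250]
  250 → container 2  [load 1100/1250]
  650 → container 3 (new)  [load 650/1250]
  350 → container 3  [load 1000/1250]
  300 → container 4 (new)  [load 300/1250]
  150 → container 2  [load 1250/1250]
  650 → container 4  [load 950/1250]
  150 → container 3  [load 1150/1250]
4 containers opened.

4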